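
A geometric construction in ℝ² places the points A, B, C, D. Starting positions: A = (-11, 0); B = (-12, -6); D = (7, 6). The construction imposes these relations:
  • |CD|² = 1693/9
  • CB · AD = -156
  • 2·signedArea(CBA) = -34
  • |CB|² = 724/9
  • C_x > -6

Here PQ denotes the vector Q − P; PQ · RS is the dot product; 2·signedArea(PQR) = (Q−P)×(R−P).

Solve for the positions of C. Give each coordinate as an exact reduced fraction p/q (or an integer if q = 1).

1. C_x = -16/3  [2·signedArea(CBA) = -34 ∩ CB · AD = -156]
2. C_y = 0  [2·signedArea(CBA) = -34 ∩ CB · AD = -156]
   → C = (-16/3, 0)

C = (-16/3, 0)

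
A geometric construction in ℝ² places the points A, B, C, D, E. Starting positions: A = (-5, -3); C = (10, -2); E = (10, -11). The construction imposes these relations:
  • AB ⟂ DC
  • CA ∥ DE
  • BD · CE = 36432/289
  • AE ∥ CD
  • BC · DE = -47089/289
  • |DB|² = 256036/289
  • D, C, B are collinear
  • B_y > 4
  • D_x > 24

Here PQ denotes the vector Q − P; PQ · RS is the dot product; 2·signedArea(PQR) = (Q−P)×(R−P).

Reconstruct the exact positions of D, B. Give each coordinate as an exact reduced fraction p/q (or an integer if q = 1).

1. D_x = 25  [CA ∥ DE ∩ AE ∥ CD]
2. D_y = -10  [CA ∥ DE ∩ AE ∥ CD]
   → D = (25, -10)
3. B_x = -365/289  [D, C, B are collinear ∩ AB ⟂ DC]
4. B_y = 1158/289  [D, C, B are collinear ∩ AB ⟂ DC]
   → B = (-365/289, 1158/289)

B = (-365/289, 1158/289)
D = (25, -10)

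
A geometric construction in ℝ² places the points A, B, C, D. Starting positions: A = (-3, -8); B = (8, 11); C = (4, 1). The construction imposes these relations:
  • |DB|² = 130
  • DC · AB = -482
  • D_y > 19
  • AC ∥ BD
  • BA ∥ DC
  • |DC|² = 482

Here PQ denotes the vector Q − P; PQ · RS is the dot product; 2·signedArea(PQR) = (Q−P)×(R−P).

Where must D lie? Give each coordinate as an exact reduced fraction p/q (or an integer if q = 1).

1. D_x = 15  [BA ∥ DC ∩ AC ∥ BD]
2. D_y = 20  [BA ∥ DC ∩ AC ∥ BD]
   → D = (15, 20)

D = (15, 20)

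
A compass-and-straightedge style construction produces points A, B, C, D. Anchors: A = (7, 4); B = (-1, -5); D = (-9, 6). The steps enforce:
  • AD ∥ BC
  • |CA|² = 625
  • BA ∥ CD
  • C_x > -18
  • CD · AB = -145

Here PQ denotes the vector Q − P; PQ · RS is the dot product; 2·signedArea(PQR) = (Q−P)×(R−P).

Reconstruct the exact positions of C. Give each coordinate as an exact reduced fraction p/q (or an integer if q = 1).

C = (-17, -3)

1. C_x = -17  [BA ∥ CD ∩ AD ∥ BC]
2. C_y = -3  [BA ∥ CD ∩ AD ∥ BC]
   → C = (-17, -3)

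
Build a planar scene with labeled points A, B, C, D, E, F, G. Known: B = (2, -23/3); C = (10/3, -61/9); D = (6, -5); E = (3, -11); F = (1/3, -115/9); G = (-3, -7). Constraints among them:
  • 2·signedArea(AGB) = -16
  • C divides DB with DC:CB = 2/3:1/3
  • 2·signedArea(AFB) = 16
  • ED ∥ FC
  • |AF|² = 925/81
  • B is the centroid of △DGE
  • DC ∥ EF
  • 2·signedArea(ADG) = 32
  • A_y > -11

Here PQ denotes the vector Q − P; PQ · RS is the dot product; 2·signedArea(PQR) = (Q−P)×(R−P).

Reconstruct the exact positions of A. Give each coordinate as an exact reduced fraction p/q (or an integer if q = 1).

A = (-2, -31/3)

1. A_x = -2  [2·signedArea(AGB) = -16 ∩ 2·signedArea(ADG) = 32]
2. A_y = -31/3  [2·signedArea(AGB) = -16 ∩ 2·signedArea(ADG) = 32]
   → A = (-2, -31/3)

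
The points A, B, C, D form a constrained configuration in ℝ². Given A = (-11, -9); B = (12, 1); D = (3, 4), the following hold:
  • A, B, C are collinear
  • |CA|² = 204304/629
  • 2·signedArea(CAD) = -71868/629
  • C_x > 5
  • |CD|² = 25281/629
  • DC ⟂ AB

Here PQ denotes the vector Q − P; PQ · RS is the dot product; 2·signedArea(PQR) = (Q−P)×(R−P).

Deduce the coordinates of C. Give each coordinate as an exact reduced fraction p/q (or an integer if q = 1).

C = (3477/629, -1141/629)

1. C_x = 3477/629  [A, B, C are collinear ∩ DC ⟂ AB]
2. C_y = -1141/629  [A, B, C are collinear ∩ DC ⟂ AB]
   → C = (3477/629, -1141/629)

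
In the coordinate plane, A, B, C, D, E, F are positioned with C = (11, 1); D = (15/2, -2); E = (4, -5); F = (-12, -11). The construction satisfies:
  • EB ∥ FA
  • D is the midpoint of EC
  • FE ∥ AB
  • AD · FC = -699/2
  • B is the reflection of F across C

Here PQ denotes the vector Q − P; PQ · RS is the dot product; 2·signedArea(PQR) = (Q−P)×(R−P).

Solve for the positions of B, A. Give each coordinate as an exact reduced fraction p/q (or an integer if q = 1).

A = (18, 7)
B = (34, 13)

1. B_x = 34  [B is the reflection of F across C]
2. B_y = 13  [B is the reflection of F across C]
   → B = (34, 13)
3. A_x = 18  [FE ∥ AB ∩ EB ∥ FA]
4. A_y = 7  [FE ∥ AB ∩ EB ∥ FA]
   → A = (18, 7)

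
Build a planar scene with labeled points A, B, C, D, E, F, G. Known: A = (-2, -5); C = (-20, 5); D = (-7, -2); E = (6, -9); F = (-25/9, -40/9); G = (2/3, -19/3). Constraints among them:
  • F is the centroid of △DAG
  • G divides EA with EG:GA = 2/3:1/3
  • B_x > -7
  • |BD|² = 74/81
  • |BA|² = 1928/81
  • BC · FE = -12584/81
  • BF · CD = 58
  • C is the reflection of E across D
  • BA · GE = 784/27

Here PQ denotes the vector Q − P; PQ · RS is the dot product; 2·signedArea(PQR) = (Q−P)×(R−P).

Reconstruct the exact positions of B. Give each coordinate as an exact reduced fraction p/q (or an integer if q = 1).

B = (-56/9, -23/9)

1. B_x = -56/9  [BC · FE = -12584/81 ∩ BA · GE = 784/27]
2. B_y = -23/9  [BC · FE = -12584/81 ∩ BA · GE = 784/27]
   → B = (-56/9, -23/9)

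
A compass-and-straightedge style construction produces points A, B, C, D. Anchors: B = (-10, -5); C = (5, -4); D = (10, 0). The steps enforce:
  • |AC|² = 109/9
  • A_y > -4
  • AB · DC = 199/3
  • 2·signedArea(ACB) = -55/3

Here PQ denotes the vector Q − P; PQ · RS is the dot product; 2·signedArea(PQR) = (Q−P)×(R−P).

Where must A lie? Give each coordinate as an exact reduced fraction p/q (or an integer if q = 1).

A = (5/3, -3)

1. A_x = 5/3  [AB · DC = 199/3 ∩ 2·signedArea(ACB) = -55/3]
2. A_y = -3  [AB · DC = 199/3 ∩ 2·signedArea(ACB) = -55/3]
   → A = (5/3, -3)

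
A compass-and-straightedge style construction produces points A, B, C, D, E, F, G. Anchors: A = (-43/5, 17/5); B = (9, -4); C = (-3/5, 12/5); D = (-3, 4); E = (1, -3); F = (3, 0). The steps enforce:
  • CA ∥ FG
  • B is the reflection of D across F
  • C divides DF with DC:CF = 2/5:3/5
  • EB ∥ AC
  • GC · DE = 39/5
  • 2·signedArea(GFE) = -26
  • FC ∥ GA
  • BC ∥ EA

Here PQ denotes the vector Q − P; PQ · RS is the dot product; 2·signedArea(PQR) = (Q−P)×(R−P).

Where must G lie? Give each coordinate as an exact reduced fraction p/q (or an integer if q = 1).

G = (-5, 1)

1. G_x = -5  [FC ∥ GA ∩ CA ∥ FG]
2. G_y = 1  [FC ∥ GA ∩ CA ∥ FG]
   → G = (-5, 1)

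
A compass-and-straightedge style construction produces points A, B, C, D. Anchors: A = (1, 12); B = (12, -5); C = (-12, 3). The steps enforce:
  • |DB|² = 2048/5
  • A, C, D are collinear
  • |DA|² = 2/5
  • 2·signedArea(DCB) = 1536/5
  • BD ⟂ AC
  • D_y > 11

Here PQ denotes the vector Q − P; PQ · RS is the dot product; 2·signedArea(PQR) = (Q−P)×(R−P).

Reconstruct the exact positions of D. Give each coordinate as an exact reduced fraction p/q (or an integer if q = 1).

1. D_x = 12/25  [A, C, D are collinear ∩ BD ⟂ AC]
2. D_y = 291/25  [A, C, D are collinear ∩ BD ⟂ AC]
   → D = (12/25, 291/25)

D = (12/25, 291/25)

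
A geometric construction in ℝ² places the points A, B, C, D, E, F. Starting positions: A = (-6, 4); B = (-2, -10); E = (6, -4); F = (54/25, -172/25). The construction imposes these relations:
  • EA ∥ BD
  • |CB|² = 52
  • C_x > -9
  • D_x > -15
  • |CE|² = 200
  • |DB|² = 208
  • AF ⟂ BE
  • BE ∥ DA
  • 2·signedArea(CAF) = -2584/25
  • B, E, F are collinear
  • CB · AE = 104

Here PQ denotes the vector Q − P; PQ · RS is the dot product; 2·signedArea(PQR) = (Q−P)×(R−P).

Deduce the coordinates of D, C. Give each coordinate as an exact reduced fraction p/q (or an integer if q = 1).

C = (-8, -6)
D = (-14, -2)

1. D_x = -14  [BE ∥ DA ∩ EA ∥ BD]
2. D_y = -2  [BE ∥ DA ∩ EA ∥ BD]
   → D = (-14, -2)
3. C_x = -8  [CB · AE = 104 ∩ 2·signedArea(CAF) = -2584/25]
4. C_y = -6  [CB · AE = 104 ∩ 2·signedArea(CAF) = -2584/25]
   → C = (-8, -6)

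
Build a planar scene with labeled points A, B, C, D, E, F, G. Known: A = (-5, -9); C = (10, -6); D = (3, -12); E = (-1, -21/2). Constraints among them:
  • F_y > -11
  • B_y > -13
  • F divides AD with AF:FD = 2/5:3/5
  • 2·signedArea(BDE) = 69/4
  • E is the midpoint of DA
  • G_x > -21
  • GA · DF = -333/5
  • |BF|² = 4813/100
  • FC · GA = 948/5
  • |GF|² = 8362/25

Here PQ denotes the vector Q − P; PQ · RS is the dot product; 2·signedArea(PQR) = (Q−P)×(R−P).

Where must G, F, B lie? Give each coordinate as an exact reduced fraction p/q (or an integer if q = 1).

1. F_x = -9/5  [F divides AD with AF:FD = 2/5:3/5]
2. F_y = -51/5  [F divides AD with AF:FD = 2/5:3/5]
   → F = (-9/5, -51/5)
3. B_x = -17/2  [line -3/2·x + -4·y + -243/4 = 0 ∩ |BF|² = 4813/100]
4. B_y = -12  [line -3/2·x + -4·y + -243/4 = 0 ∩ |BF|² = 4813/100]
   → B = (-17/2, -12)
5. G_x = -20  [GA · DF = -333/5 ∩ FC · GA = 948/5]
6. G_y = -12  [GA · DF = -333/5 ∩ FC · GA = 948/5]
   → G = (-20, -12)

B = (-17/2, -12)
F = (-9/5, -51/5)
G = (-20, -12)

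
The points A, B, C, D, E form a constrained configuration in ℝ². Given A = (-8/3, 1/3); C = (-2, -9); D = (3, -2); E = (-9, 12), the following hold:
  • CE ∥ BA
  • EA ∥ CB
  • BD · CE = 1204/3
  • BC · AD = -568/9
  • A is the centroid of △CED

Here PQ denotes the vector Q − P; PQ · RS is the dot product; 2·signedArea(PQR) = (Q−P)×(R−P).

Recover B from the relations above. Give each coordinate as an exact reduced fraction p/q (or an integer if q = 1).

1. B_x = 13/3  [CE ∥ BA ∩ EA ∥ CB]
2. B_y = -62/3  [CE ∥ BA ∩ EA ∥ CB]
   → B = (13/3, -62/3)

B = (13/3, -62/3)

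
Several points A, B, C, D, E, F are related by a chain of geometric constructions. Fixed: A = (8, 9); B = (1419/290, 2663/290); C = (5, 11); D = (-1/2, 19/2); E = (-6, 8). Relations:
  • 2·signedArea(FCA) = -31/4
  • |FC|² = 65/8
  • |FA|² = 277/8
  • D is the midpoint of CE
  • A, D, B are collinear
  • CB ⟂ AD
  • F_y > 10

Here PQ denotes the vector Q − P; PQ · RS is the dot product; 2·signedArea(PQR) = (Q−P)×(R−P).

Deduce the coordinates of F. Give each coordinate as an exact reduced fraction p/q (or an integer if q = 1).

1. F_x = 9/4  [line 2·x + 3·y + -141/4 = 0 ∩ |FC|² = 65/8]
2. F_y = 41/4  [line 2·x + 3·y + -141/4 = 0 ∩ |FC|² = 65/8]
   → F = (9/4, 41/4)

F = (9/4, 41/4)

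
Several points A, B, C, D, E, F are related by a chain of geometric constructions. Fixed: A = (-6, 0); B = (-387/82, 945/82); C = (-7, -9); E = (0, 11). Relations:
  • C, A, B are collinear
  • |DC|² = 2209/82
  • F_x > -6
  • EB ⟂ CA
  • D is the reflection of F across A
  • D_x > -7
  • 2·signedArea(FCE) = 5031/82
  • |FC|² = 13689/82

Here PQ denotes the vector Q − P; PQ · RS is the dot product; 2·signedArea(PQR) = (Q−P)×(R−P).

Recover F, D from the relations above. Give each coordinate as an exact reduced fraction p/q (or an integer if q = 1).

1. F_x = -457/82  [line -20·x + 7·y + -11345/82 = 0 ∩ |FC|² = 13689/82]
2. F_y = 315/82  [line -20·x + 7·y + -11345/82 = 0 ∩ |FC|² = 13689/82]
   → F = (-457/82, 315/82)
3. D_x = -527/82  [D is the reflection of F across A]
4. D_y = -315/82  [D is the reflection of F across A]
   → D = (-527/82, -315/82)

D = (-527/82, -315/82)
F = (-457/82, 315/82)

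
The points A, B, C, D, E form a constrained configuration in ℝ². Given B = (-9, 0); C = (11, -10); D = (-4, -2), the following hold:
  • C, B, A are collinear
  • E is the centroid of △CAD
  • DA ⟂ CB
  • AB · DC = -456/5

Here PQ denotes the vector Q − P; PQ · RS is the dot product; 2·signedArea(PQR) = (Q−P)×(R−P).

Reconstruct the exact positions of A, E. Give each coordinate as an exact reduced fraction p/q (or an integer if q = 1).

1. A_x = -21/5  [C, B, A are collinear ∩ DA ⟂ CB]
2. A_y = -12/5  [C, B, A are collinear ∩ DA ⟂ CB]
   → A = (-21/5, -12/5)
3. E_x = 14/15  [E is the centroid of △CAD]
4. E_y = -24/5  [E is the centroid of △CAD]
   → E = (14/15, -24/5)

A = (-21/5, -12/5)
E = (14/15, -24/5)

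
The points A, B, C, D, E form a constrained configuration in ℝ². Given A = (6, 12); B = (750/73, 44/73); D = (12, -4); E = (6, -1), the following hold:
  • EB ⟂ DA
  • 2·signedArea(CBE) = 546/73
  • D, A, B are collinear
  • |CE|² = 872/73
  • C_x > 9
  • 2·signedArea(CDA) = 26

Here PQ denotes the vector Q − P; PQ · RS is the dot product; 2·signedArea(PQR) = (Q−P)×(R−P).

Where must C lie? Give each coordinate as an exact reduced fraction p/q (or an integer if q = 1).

1. C_x = 688/73  [2·signedArea(CBE) = 546/73 ∩ 2·signedArea(CDA) = 26]
2. C_y = -107/73  [2·signedArea(CBE) = 546/73 ∩ 2·signedArea(CDA) = 26]
   → C = (688/73, -107/73)

C = (688/73, -107/73)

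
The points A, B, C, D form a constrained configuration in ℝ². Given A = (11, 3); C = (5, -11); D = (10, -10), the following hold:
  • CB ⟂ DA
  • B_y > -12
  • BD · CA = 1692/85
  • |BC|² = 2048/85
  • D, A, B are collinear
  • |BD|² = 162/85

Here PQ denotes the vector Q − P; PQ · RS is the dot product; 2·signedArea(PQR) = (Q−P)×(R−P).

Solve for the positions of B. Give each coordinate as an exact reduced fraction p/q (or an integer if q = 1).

1. B_x = 841/85  [D, A, B are collinear ∩ CB ⟂ DA]
2. B_y = -967/85  [D, A, B are collinear ∩ CB ⟂ DA]
   → B = (841/85, -967/85)

B = (841/85, -967/85)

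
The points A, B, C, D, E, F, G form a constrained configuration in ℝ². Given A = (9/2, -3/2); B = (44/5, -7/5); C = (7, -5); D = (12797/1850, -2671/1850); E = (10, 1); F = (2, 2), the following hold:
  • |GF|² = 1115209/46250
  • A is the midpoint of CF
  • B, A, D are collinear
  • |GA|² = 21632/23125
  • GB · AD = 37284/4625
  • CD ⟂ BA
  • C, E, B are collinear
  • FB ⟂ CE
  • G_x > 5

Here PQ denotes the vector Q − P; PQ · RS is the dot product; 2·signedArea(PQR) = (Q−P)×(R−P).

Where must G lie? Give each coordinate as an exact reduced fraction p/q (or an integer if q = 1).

G = (50569/9250, -13667/9250)

1. G_x = 50569/9250  [line -2236/925·x + -52/925·y + 60736/4625 = 0 ∩ |GA|² = 21632/23125]
2. G_y = -13667/9250  [line -2236/925·x + -52/925·y + 60736/4625 = 0 ∩ |GA|² = 21632/23125]
   → G = (50569/9250, -13667/9250)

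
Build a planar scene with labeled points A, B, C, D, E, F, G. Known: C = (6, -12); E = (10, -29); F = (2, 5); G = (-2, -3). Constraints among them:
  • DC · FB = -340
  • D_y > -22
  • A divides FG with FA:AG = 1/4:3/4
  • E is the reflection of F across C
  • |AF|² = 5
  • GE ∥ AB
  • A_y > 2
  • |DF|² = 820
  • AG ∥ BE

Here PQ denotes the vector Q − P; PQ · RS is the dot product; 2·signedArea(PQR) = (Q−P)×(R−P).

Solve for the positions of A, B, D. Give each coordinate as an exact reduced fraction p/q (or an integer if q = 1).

1. A_x = 1  [A divides FG with FA:AG = 1/4:3/4]
2. A_y = 3  [A divides FG with FA:AG = 1/4:3/4]
   → A = (1, 3)
3. B_x = 13  [AG ∥ BE ∩ GE ∥ AB]
4. B_y = -23  [AG ∥ BE ∩ GE ∥ AB]
   → B = (13, -23)
5. D_x = 14  [line -11·x + 28·y + 742 = 0 ∩ |DF|² = 820]
6. D_y = -21  [line -11·x + 28·y + 742 = 0 ∩ |DF|² = 820]
   → D = (14, -21)

A = (1, 3)
B = (13, -23)
D = (14, -21)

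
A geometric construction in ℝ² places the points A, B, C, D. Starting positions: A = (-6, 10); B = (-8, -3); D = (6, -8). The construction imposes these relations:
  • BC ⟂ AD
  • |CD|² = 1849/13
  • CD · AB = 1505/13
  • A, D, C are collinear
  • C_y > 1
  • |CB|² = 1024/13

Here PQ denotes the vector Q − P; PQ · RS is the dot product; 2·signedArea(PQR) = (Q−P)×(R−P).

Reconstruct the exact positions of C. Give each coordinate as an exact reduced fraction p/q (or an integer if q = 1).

C = (-8/13, 25/13)

1. C_x = -8/13  [A, D, C are collinear ∩ BC ⟂ AD]
2. C_y = 25/13  [A, D, C are collinear ∩ BC ⟂ AD]
   → C = (-8/13, 25/13)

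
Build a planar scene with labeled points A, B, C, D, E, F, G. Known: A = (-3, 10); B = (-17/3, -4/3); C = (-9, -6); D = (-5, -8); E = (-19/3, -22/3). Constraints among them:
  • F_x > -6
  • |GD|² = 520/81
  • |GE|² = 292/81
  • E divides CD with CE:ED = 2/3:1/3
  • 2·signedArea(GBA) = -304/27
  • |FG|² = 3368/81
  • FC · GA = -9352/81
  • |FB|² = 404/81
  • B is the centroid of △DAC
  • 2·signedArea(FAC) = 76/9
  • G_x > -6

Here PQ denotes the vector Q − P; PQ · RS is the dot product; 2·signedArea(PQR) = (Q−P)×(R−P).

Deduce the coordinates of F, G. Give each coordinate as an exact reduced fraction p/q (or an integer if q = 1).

1. F_x = -53/9  [line 16·x + -6·y + 896/9 = 0 ∩ |FB|² = 404/81]
2. F_y = 8/9  [line 16·x + -6·y + 896/9 = 0 ∩ |FB|² = 404/81]
   → F = (-53/9, 8/9)
3. G_x = -17/3  [2·signedArea(GBA) = -304/27 ∩ FC · GA = -9352/81]
4. G_y = -50/9  [2·signedArea(GBA) = -304/27 ∩ FC · GA = -9352/81]
   → G = (-17/3, -50/9)

F = (-53/9, 8/9)
G = (-17/3, -50/9)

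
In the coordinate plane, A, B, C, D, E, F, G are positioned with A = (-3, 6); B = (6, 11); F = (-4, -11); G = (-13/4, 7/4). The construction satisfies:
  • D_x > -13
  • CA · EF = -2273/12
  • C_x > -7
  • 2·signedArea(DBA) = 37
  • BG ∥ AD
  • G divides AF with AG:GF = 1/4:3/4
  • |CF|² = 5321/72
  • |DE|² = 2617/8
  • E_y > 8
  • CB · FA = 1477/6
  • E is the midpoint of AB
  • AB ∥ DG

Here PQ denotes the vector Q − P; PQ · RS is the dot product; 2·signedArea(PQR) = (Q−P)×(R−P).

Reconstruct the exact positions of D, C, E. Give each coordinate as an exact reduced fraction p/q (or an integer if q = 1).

C = (-77/12, -11/4)
D = (-49/4, -13/4)
E = (3/2, 17/2)

1. D_x = -49/4  [AB ∥ DG ∩ BG ∥ AD]
2. D_y = -13/4  [AB ∥ DG ∩ BG ∥ AD]
   → D = (-49/4, -13/4)
3. E_x = 3/2  [E is the midpoint of AB]
4. E_y = 17/2  [E is the midpoint of AB]
   → E = (3/2, 17/2)
5. C_x = -77/12  [CB · FA = 1477/6 ∩ CA · EF = -2273/12]
6. C_y = -11/4  [CB · FA = 1477/6 ∩ CA · EF = -2273/12]
   → C = (-77/12, -11/4)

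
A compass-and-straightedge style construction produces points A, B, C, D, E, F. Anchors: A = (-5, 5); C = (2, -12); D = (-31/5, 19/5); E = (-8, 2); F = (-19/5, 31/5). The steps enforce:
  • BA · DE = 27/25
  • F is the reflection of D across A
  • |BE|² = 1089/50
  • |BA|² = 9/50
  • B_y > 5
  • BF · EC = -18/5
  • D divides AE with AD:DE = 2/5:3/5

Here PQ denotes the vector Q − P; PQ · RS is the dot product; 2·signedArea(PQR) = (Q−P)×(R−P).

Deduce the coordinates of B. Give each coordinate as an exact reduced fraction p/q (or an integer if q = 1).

1. B_x = -47/10  [BA · DE = 27/25 ∩ BF · EC = -18/5]
2. B_y = 53/10  [BA · DE = 27/25 ∩ BF · EC = -18/5]
   → B = (-47/10, 53/10)

B = (-47/10, 53/10)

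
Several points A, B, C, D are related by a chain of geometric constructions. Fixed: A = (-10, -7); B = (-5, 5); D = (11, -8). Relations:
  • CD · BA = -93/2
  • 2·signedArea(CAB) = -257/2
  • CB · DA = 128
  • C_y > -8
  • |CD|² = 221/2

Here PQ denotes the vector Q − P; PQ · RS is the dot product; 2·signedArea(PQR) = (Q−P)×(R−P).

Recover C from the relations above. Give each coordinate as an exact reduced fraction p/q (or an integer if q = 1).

1. C_x = 1/2  [CD · BA = -93/2 ∩ CB · DA = 128]
2. C_y = -15/2  [CD · BA = -93/2 ∩ CB · DA = 128]
   → C = (1/2, -15/2)

C = (1/2, -15/2)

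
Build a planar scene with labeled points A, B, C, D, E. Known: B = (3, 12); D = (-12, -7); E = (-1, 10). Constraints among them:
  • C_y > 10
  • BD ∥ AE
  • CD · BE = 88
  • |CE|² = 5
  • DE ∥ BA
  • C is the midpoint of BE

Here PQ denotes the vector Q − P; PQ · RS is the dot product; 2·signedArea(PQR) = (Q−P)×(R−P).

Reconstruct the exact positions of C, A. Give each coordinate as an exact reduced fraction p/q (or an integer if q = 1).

1. C_x = 1  [C is the midpoint of BE]
2. C_y = 11  [C is the midpoint of BE]
   → C = (1, 11)
3. A_x = 14  [BD ∥ AE ∩ DE ∥ BA]
4. A_y = 29  [BD ∥ AE ∩ DE ∥ BA]
   → A = (14, 29)

A = (14, 29)
C = (1, 11)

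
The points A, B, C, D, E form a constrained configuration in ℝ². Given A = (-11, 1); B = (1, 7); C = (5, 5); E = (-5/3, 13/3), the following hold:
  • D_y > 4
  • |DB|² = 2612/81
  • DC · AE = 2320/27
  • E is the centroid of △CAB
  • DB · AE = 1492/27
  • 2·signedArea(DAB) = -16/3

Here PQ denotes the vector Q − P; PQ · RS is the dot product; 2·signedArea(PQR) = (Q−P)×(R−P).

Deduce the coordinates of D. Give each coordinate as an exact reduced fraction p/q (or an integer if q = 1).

D = (-35/9, 37/9)

1. D_x = -35/9  [DC · AE = 2320/27 ∩ 2·signedArea(DAB) = -16/3]
2. D_y = 37/9  [DC · AE = 2320/27 ∩ 2·signedArea(DAB) = -16/3]
   → D = (-35/9, 37/9)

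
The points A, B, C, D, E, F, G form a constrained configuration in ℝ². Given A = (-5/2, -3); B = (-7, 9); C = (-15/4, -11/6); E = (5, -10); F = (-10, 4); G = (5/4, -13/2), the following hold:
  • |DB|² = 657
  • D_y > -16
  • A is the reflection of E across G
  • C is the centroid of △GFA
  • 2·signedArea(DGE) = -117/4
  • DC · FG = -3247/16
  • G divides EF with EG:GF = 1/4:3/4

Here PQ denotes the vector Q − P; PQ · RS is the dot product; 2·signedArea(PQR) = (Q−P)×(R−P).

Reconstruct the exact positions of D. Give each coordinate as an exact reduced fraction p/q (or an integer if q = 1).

D = (2, -15)

1. D_x = 2  [2·signedArea(DGE) = -117/4 ∩ DC · FG = -3247/16]
2. D_y = -15  [2·signedArea(DGE) = -117/4 ∩ DC · FG = -3247/16]
   → D = (2, -15)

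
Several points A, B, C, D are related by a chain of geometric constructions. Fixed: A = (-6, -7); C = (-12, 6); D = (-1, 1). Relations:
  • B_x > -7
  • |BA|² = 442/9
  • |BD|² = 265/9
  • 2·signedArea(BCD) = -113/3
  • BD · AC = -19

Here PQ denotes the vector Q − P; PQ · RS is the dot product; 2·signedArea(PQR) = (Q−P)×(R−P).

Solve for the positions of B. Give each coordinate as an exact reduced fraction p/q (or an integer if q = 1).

1. B_x = -19/3  [BD · AC = -19 ∩ 2·signedArea(BCD) = -113/3]
2. B_y = 0  [BD · AC = -19 ∩ 2·signedArea(BCD) = -113/3]
   → B = (-19/3, 0)

B = (-19/3, 0)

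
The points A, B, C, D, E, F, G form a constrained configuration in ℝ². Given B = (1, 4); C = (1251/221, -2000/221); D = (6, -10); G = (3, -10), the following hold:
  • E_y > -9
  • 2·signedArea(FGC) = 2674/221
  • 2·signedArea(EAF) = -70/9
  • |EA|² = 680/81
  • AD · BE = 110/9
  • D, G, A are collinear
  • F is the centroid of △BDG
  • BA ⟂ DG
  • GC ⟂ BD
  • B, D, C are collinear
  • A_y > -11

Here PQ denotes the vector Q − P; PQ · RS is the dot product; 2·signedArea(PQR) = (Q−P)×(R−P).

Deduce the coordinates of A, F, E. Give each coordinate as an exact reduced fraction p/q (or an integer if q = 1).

A = (1, -10)
E = (31/9, -76/9)
F = (10/3, -16/3)

1. A_x = 1  [D, G, A are collinear ∩ BA ⟂ DG]
2. A_y = -10  [D, G, A are collinear ∩ BA ⟂ DG]
   → A = (1, -10)
3. F_x = 10/3  [F is the centroid of △BDG]
4. F_y = -16/3  [F is the centroid of △BDG]
   → F = (10/3, -16/3)
5. E_x = 31/9  [2·signedArea(EAF) = -70/9 ∩ AD · BE = 110/9]
6. E_y = -76/9  [2·signedArea(EAF) = -70/9 ∩ AD · BE = 110/9]
   → E = (31/9, -76/9)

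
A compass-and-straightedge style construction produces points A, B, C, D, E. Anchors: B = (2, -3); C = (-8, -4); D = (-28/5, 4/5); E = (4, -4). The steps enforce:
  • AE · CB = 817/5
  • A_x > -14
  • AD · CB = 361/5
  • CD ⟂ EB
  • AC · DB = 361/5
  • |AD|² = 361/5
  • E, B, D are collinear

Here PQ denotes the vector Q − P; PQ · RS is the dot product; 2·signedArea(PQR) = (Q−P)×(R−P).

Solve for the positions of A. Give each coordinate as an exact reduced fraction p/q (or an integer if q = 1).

A = (-66/5, 23/5)

1. A_x = -66/5  [AD · CB = 361/5 ∩ AC · DB = 361/5]
2. A_y = 23/5  [AD · CB = 361/5 ∩ AC · DB = 361/5]
   → A = (-66/5, 23/5)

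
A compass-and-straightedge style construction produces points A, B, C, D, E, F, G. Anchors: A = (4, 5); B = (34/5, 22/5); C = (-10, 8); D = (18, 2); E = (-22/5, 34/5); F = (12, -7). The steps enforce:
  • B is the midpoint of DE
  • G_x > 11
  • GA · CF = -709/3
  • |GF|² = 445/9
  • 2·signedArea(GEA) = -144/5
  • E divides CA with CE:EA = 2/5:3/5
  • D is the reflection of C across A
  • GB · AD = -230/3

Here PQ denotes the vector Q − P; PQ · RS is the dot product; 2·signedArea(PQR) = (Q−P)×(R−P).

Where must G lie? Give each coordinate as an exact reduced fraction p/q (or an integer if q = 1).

1. G_x = 34/3  [GA · CF = -709/3 ∩ GB · AD = -230/3]
2. G_y = 0  [GA · CF = -709/3 ∩ GB · AD = -230/3]
   → G = (34/3, 0)

G = (34/3, 0)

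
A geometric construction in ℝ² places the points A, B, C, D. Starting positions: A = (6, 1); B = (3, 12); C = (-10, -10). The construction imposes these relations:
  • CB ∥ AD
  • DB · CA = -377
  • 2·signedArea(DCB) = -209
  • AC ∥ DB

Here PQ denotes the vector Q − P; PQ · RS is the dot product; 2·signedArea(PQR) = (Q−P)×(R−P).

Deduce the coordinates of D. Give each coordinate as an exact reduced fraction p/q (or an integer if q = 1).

D = (19, 23)

1. D_x = 19  [AC ∥ DB ∩ CB ∥ AD]
2. D_y = 23  [AC ∥ DB ∩ CB ∥ AD]
   → D = (19, 23)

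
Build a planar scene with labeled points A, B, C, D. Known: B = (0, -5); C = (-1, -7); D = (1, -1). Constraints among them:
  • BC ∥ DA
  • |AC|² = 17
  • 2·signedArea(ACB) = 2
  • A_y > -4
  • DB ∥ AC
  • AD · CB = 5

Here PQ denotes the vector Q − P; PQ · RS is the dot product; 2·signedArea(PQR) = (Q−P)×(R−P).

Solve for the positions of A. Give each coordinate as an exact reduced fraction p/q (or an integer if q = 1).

1. A_x = 0  [DB ∥ AC ∩ BC ∥ DA]
2. A_y = -3  [DB ∥ AC ∩ BC ∥ DA]
   → A = (0, -3)

A = (0, -3)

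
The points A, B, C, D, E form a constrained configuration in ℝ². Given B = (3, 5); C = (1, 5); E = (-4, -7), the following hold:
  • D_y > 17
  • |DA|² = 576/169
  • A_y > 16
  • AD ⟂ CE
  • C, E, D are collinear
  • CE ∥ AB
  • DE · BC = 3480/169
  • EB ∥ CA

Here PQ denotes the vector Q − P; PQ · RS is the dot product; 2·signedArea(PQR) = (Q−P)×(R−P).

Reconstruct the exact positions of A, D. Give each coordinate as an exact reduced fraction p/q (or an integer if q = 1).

1. A_x = 8  [CE ∥ AB ∩ EB ∥ CA]
2. A_y = 17  [CE ∥ AB ∩ EB ∥ CA]
   → A = (8, 17)
3. D_x = 1064/169  [C, E, D are collinear ∩ AD ⟂ CE]
4. D_y = 2993/169  [C, E, D are collinear ∩ AD ⟂ CE]
   → D = (1064/169, 2993/169)

A = (8, 17)
D = (1064/169, 2993/169)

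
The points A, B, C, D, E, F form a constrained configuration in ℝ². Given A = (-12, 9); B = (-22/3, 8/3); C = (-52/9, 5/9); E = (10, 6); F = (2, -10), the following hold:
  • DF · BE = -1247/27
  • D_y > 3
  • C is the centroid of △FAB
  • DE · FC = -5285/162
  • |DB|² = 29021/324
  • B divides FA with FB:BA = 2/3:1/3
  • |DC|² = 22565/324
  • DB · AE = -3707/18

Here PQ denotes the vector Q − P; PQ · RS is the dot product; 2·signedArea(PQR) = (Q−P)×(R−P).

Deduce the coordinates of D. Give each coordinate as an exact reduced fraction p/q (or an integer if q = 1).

1. D_x = 19/9  [DB · AE = -3707/18 ∩ DF · BE = -1247/27]
2. D_y = 59/18  [DB · AE = -3707/18 ∩ DF · BE = -1247/27]
   → D = (19/9, 59/18)

D = (19/9, 59/18)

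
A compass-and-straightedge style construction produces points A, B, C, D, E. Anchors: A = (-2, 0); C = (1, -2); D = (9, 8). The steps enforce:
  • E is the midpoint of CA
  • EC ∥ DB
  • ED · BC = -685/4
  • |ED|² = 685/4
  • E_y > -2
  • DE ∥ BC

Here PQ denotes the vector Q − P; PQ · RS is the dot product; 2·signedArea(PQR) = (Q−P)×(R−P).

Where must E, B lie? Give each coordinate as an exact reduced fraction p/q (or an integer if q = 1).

1. E_x = -1/2  [E is the midpoint of CA]
2. E_y = -1  [E is the midpoint of CA]
   → E = (-1/2, -1)
3. B_x = 21/2  [DE ∥ BC ∩ EC ∥ DB]
4. B_y = 7  [DE ∥ BC ∩ EC ∥ DB]
   → B = (21/2, 7)

B = (21/2, 7)
E = (-1/2, -1)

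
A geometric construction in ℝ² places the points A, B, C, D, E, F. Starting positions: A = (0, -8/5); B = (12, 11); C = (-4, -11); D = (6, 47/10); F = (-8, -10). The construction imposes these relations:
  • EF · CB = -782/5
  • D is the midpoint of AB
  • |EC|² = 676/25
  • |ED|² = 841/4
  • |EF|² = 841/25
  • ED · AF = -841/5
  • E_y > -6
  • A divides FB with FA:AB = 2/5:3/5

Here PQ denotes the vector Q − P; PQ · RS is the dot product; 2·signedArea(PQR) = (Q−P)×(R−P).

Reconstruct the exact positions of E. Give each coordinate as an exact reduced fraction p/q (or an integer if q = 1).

1. E_x = -4  [EF · CB = -782/5 ∩ ED · AF = -841/5]
2. E_y = -29/5  [EF · CB = -782/5 ∩ ED · AF = -841/5]
   → E = (-4, -29/5)

E = (-4, -29/5)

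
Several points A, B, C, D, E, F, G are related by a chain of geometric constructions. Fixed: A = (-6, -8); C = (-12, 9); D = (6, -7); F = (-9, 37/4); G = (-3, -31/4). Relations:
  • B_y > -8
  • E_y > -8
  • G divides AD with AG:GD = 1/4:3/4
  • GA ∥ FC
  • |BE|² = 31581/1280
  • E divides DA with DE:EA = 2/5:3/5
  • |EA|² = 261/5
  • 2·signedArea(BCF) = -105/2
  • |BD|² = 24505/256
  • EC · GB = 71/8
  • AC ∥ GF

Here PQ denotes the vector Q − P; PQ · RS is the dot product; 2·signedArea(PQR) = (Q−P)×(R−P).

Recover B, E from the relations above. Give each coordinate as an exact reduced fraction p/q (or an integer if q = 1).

B = (-15/4, -125/16)
E = (6/5, -37/5)

1. E_x = 6/5  [E divides DA with DE:EA = 2/5:3/5]
2. E_y = -37/5  [E divides DA with DE:EA = 2/5:3/5]
   → E = (6/5, -37/5)
3. B_x = -15/4  [2·signedArea(BCF) = -105/2 ∩ EC · GB = 71/8]
4. B_y = -125/16  [2·signedArea(BCF) = -105/2 ∩ EC · GB = 71/8]
   → B = (-15/4, -125/16)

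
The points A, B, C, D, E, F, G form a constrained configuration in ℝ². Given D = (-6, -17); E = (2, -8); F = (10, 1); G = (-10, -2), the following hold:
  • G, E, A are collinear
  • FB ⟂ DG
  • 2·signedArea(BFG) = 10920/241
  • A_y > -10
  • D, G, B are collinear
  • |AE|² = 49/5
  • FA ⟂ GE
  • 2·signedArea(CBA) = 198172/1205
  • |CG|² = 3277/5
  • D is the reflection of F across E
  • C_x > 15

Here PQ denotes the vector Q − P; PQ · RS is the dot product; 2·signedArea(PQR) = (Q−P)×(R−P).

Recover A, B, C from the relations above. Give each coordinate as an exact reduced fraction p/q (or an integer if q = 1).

A = (24/5, -47/5)
B = (-2270/241, -1007/241)
C = (78/5, -9/5)

1. A_x = 24/5  [G, E, A are collinear ∩ FA ⟂ GE]
2. A_y = -47/5  [G, E, A are collinear ∩ FA ⟂ GE]
   → A = (24/5, -47/5)
3. B_x = -2270/241  [D, G, B are collinear ∩ FB ⟂ DG]
4. B_y = -1007/241  [D, G, B are collinear ∩ FB ⟂ DG]
   → B = (-2270/241, -1007/241)
5. C_x = 78/5  [line 6292/1205·x + 17134/1205·y + -67314/1205 = 0 ∩ |CG|² = 3277/5]
6. C_y = -9/5  [line 6292/1205·x + 17134/1205·y + -67314/1205 = 0 ∩ |CG|² = 3277/5]
   → C = (78/5, -9/5)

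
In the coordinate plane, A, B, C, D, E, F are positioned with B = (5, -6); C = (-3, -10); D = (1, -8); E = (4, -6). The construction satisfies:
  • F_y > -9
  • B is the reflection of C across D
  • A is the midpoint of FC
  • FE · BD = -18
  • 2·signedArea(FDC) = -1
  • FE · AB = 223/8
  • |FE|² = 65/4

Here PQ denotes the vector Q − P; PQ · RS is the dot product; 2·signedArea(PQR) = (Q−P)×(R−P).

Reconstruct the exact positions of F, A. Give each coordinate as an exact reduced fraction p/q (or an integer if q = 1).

A = (-5/4, -9)
F = (1/2, -8)

1. F_x = 1/2  [2·signedArea(FDC) = -1 ∩ FE · BD = -18]
2. F_y = -8  [2·signedArea(FDC) = -1 ∩ FE · BD = -18]
   → F = (1/2, -8)
3. A_x = -5/4  [A is the midpoint of FC]
4. A_y = -9  [A is the midpoint of FC]
   → A = (-5/4, -9)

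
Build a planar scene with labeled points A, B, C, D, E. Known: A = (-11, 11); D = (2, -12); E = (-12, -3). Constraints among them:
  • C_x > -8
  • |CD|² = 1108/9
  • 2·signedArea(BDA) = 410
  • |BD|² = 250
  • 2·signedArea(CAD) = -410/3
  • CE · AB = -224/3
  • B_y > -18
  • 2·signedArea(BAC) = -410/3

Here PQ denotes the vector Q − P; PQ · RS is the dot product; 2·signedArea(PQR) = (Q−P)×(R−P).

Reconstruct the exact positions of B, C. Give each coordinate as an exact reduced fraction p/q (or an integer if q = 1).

B = (-13, -17)
C = (-22/3, -6)

1. B_x = -13  [line -23·x + -13·y + -520 = 0 ∩ |BD|² = 250]
2. B_y = -17  [line -23·x + -13·y + -520 = 0 ∩ |BD|² = 250]
   → B = (-13, -17)
3. C_x = -22/3  [2·signedArea(BAC) = -410/3 ∩ 2·signedArea(CAD) = -410/3]
4. C_y = -6  [2·signedArea(BAC) = -410/3 ∩ 2·signedArea(CAD) = -410/3]
   → C = (-22/3, -6)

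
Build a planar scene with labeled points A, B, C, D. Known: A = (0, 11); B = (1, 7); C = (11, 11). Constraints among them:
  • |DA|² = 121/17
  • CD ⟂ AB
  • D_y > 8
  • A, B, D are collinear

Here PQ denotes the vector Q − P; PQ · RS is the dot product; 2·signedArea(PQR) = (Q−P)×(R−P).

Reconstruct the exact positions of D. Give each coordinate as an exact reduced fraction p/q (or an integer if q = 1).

1. D_x = 11/17  [A, B, D are collinear ∩ CD ⟂ AB]
2. D_y = 143/17  [A, B, D are collinear ∩ CD ⟂ AB]
   → D = (11/17, 143/17)

D = (11/17, 143/17)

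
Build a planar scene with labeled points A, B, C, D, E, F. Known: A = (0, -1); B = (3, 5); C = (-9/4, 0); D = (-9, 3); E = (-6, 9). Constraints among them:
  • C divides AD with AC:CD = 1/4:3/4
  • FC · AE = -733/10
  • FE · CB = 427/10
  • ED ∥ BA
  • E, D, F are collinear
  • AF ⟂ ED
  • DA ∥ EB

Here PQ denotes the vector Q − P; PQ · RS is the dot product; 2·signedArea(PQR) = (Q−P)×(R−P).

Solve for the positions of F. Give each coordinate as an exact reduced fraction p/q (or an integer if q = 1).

F = (-44/5, 17/5)

1. F_x = -44/5  [E, D, F are collinear ∩ AF ⟂ ED]
2. F_y = 17/5  [E, D, F are collinear ∩ AF ⟂ ED]
   → F = (-44/5, 17/5)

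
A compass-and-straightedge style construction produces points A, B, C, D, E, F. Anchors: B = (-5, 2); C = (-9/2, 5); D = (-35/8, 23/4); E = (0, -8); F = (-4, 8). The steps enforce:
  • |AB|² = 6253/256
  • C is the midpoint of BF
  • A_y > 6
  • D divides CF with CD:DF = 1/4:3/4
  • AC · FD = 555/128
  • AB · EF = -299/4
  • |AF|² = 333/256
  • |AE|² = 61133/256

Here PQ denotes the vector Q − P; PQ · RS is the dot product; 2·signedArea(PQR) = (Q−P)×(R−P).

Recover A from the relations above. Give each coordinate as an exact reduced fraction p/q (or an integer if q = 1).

A = (-67/16, 55/8)

1. A_x = -67/16  [AB · EF = -299/4 ∩ AC · FD = 555/128]
2. A_y = 55/8  [AB · EF = -299/4 ∩ AC · FD = 555/128]
   → A = (-67/16, 55/8)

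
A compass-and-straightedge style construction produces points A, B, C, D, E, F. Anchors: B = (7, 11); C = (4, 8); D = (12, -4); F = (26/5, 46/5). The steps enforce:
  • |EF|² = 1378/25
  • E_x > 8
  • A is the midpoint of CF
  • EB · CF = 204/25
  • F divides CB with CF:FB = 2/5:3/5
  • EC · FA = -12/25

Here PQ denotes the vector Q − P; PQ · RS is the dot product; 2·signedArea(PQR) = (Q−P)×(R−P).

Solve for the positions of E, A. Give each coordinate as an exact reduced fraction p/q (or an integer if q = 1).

1. E_x = 43/5  [line -6/5·x + -6/5·y + 336/25 = 0 ∩ |EF|² = 1378/25]
2. E_y = 13/5  [line -6/5·x + -6/5·y + 336/25 = 0 ∩ |EF|² = 1378/25]
   → E = (43/5, 13/5)
3. A_x = 23/5  [EC · FA = -12/25 ∩ A is the midpoint of CF]
4. A_y = 43/5  [EC · FA = -12/25 ∩ A is the midpoint of CF]
   → A = (23/5, 43/5)

A = (23/5, 43/5)
E = (43/5, 13/5)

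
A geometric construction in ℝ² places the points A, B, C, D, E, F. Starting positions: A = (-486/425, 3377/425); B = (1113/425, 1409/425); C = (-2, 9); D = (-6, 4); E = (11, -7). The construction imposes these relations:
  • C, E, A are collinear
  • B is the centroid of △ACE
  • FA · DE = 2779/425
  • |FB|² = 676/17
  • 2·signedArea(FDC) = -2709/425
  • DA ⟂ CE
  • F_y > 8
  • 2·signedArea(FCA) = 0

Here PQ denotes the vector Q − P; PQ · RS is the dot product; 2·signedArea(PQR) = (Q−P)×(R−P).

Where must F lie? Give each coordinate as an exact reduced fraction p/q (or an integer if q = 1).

1. F_x = -577/425  [2·signedArea(FCA) = 0 ∩ 2·signedArea(FDC) = -2709/425]
2. F_y = 3489/425  [2·signedArea(FCA) = 0 ∩ 2·signedArea(FDC) = -2709/425]
   → F = (-577/425, 3489/425)

F = (-577/425, 3489/425)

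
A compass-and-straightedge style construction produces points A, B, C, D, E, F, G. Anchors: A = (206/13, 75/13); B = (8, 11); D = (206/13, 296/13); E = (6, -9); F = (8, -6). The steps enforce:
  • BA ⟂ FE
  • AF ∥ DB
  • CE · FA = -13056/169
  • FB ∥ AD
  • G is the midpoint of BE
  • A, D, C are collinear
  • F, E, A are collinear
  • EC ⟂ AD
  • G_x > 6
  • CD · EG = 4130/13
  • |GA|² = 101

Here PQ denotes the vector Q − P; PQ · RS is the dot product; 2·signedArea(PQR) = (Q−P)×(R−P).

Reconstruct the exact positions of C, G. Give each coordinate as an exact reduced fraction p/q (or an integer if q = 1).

C = (206/13, -9)
G = (7, 1)

1. C_x = 206/13  [A, D, C are collinear ∩ EC ⟂ AD]
2. C_y = -9  [A, D, C are collinear ∩ EC ⟂ AD]
   → C = (206/13, -9)
3. G_x = 7  [G is the midpoint of BE]
4. G_y = 1  [G is the midpoint of BE]
   → G = (7, 1)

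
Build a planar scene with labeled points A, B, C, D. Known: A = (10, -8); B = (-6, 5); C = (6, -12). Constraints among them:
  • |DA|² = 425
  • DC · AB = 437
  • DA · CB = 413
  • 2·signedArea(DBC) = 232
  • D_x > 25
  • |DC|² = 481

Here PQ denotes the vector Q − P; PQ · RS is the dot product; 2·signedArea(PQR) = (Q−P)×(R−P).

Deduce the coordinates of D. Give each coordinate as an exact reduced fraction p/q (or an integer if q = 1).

1. D_x = 26  [2·signedArea(DBC) = 232 ∩ DA · CB = 413]
2. D_y = -21  [2·signedArea(DBC) = 232 ∩ DA · CB = 413]
   → D = (26, -21)

D = (26, -21)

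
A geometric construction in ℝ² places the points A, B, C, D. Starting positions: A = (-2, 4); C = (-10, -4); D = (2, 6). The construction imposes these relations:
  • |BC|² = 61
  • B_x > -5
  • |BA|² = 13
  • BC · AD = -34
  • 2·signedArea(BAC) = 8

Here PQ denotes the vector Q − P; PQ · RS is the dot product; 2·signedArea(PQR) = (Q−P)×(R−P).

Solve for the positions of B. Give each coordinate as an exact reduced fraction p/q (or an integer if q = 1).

1. B_x = -4  [2·signedArea(BAC) = 8 ∩ BC · AD = -34]
2. B_y = 1  [2·signedArea(BAC) = 8 ∩ BC · AD = -34]
   → B = (-4, 1)

B = (-4, 1)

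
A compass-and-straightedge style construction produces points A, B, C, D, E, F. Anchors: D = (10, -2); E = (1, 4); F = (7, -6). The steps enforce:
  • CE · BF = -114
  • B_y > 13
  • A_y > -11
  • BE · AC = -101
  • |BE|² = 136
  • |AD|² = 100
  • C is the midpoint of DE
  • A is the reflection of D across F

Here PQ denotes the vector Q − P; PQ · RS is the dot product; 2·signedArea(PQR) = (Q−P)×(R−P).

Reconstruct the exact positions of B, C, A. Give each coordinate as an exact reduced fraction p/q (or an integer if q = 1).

A = (4, -10)
B = (-5, 14)
C = (11/2, 1)

1. C_x = 11/2  [C is the midpoint of DE]
2. C_y = 1  [C is the midpoint of DE]
   → C = (11/2, 1)
3. A_x = 4  [A is the reflection of D across F]
4. A_y = -10  [A is the reflection of D across F]
   → A = (4, -10)
5. B_x = -5  [BE · AC = -101 ∩ CE · BF = -114]
6. B_y = 14  [BE · AC = -101 ∩ CE · BF = -114]
   → B = (-5, 14)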